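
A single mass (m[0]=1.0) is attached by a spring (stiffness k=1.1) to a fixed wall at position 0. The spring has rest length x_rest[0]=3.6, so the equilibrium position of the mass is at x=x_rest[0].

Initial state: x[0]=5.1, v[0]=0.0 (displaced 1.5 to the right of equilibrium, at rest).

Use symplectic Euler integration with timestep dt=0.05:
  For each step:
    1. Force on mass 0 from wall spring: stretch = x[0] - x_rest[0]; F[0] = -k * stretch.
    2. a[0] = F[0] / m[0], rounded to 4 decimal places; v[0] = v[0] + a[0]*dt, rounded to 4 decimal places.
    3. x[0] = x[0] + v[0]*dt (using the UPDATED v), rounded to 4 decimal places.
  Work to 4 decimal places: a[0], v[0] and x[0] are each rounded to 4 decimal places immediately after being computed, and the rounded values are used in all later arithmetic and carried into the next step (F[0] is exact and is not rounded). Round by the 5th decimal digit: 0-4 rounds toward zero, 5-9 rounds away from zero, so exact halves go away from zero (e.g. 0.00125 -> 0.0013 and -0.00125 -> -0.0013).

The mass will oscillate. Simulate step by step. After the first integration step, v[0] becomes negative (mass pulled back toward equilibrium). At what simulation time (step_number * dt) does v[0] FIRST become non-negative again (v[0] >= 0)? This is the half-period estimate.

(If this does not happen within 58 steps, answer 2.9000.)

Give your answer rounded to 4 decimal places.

Answer: 2.9000

Derivation:
Step 0: x=[5.1000] v=[0.0000]
Step 1: x=[5.0959] v=[-0.0825]
Step 2: x=[5.0877] v=[-0.1648]
Step 3: x=[5.0754] v=[-0.2466]
Step 4: x=[5.0590] v=[-0.3277]
Step 5: x=[5.0386] v=[-0.4079]
Step 6: x=[5.0143] v=[-0.4870]
Step 7: x=[4.9861] v=[-0.5648]
Step 8: x=[4.9541] v=[-0.6410]
Step 9: x=[4.9183] v=[-0.7155]
Step 10: x=[4.8789] v=[-0.7880]
Step 11: x=[4.8360] v=[-0.8583]
Step 12: x=[4.7897] v=[-0.9263]
Step 13: x=[4.7401] v=[-0.9917]
Step 14: x=[4.6874] v=[-1.0544]
Step 15: x=[4.6317] v=[-1.1142]
Step 16: x=[4.5732] v=[-1.1709]
Step 17: x=[4.5120] v=[-1.2244]
Step 18: x=[4.4483] v=[-1.2746]
Step 19: x=[4.3822] v=[-1.3213]
Step 20: x=[4.3140] v=[-1.3643]
Step 21: x=[4.2438] v=[-1.4036]
Step 22: x=[4.1719] v=[-1.4390]
Step 23: x=[4.0984] v=[-1.4705]
Step 24: x=[4.0235] v=[-1.4979]
Step 25: x=[3.9474] v=[-1.5212]
Step 26: x=[3.8704] v=[-1.5403]
Step 27: x=[3.7926] v=[-1.5552]
Step 28: x=[3.7143] v=[-1.5658]
Step 29: x=[3.6357] v=[-1.5721]
Step 30: x=[3.5570] v=[-1.5741]
Step 31: x=[3.4784] v=[-1.5717]
Step 32: x=[3.4002] v=[-1.5650]
Step 33: x=[3.3225] v=[-1.5540]
Step 34: x=[3.2456] v=[-1.5387]
Step 35: x=[3.1696] v=[-1.5192]
Step 36: x=[3.0948] v=[-1.4955]
Step 37: x=[3.0214] v=[-1.4677]
Step 38: x=[2.9496] v=[-1.4359]
Step 39: x=[2.8796] v=[-1.4001]
Step 40: x=[2.8116] v=[-1.3605]
Step 41: x=[2.7457] v=[-1.3171]
Step 42: x=[2.6822] v=[-1.2701]
Step 43: x=[2.6212] v=[-1.2196]
Step 44: x=[2.5629] v=[-1.1658]
Step 45: x=[2.5075] v=[-1.1088]
Step 46: x=[2.4551] v=[-1.0487]
Step 47: x=[2.4058] v=[-0.9857]
Step 48: x=[2.3598] v=[-0.9200]
Step 49: x=[2.3172] v=[-0.8518]
Step 50: x=[2.2781] v=[-0.7812]
Step 51: x=[2.2427] v=[-0.7085]
Step 52: x=[2.2110] v=[-0.6339]
Step 53: x=[2.1831] v=[-0.5575]
Step 54: x=[2.1591] v=[-0.4796]
Step 55: x=[2.1391] v=[-0.4004]
Step 56: x=[2.1231] v=[-0.3201]
Step 57: x=[2.1112] v=[-0.2389]
Step 58: x=[2.1034] v=[-0.1570]
v[0] did not become non-negative within 58 steps; using fallback time=2.9000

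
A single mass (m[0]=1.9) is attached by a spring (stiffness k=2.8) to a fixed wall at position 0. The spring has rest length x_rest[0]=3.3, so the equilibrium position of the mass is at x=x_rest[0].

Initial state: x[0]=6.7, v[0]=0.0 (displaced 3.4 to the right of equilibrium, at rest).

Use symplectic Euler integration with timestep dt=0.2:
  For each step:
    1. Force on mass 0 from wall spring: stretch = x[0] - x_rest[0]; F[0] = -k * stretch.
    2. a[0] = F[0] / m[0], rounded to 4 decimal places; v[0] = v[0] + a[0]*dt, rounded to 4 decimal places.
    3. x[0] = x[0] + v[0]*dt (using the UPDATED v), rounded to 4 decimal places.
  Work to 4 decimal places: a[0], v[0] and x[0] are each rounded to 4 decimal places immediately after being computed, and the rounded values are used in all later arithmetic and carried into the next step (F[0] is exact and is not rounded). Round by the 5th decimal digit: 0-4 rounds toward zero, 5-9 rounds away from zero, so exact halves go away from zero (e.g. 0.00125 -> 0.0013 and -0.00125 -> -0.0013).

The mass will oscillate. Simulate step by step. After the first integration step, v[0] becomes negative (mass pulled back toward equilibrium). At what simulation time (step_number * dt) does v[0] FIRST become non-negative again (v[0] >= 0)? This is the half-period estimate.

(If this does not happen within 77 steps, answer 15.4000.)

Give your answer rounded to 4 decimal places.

Answer: 2.6000

Derivation:
Step 0: x=[6.7000] v=[0.0000]
Step 1: x=[6.4996] v=[-1.0021]
Step 2: x=[6.1106] v=[-1.9451]
Step 3: x=[5.5559] v=[-2.7735]
Step 4: x=[4.8682] v=[-3.4384]
Step 5: x=[4.0881] v=[-3.9006]
Step 6: x=[3.2615] v=[-4.1329]
Step 7: x=[2.4372] v=[-4.1216]
Step 8: x=[1.6637] v=[-3.8673]
Step 9: x=[0.9867] v=[-3.3850]
Step 10: x=[0.4461] v=[-2.7032]
Step 11: x=[0.0737] v=[-1.8621]
Step 12: x=[-0.1085] v=[-0.9112]
Step 13: x=[-0.0898] v=[0.0934]
First v>=0 after going negative at step 13, time=2.6000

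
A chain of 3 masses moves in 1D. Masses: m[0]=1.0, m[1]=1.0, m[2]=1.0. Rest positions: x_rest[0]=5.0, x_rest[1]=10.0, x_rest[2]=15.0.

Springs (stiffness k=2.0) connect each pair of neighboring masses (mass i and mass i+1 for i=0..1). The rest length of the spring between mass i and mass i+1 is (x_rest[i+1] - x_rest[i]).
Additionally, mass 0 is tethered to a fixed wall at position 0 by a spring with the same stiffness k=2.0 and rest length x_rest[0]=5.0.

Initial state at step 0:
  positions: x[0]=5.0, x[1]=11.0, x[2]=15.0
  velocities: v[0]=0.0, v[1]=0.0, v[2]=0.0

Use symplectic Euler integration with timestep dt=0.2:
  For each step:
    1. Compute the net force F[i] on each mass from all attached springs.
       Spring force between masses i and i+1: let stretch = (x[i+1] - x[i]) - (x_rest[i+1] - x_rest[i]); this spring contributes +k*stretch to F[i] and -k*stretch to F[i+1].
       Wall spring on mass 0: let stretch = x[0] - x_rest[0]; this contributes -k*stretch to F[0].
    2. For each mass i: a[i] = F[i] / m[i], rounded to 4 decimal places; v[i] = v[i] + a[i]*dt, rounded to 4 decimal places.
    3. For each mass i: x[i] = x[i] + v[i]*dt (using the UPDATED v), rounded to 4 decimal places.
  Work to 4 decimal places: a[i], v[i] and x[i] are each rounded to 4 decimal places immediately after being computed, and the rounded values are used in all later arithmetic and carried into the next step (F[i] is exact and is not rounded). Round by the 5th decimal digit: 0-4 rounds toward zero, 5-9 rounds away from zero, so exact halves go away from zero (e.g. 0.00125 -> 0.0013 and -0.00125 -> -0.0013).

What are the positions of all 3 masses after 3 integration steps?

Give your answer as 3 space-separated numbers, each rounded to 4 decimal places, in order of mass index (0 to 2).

Step 0: x=[5.0000 11.0000 15.0000] v=[0.0000 0.0000 0.0000]
Step 1: x=[5.0800 10.8400 15.0800] v=[0.4000 -0.8000 0.4000]
Step 2: x=[5.2144 10.5584 15.2208] v=[0.6720 -1.4080 0.7040]
Step 3: x=[5.3592 10.2223 15.3886] v=[0.7238 -1.6806 0.8390]

Answer: 5.3592 10.2223 15.3886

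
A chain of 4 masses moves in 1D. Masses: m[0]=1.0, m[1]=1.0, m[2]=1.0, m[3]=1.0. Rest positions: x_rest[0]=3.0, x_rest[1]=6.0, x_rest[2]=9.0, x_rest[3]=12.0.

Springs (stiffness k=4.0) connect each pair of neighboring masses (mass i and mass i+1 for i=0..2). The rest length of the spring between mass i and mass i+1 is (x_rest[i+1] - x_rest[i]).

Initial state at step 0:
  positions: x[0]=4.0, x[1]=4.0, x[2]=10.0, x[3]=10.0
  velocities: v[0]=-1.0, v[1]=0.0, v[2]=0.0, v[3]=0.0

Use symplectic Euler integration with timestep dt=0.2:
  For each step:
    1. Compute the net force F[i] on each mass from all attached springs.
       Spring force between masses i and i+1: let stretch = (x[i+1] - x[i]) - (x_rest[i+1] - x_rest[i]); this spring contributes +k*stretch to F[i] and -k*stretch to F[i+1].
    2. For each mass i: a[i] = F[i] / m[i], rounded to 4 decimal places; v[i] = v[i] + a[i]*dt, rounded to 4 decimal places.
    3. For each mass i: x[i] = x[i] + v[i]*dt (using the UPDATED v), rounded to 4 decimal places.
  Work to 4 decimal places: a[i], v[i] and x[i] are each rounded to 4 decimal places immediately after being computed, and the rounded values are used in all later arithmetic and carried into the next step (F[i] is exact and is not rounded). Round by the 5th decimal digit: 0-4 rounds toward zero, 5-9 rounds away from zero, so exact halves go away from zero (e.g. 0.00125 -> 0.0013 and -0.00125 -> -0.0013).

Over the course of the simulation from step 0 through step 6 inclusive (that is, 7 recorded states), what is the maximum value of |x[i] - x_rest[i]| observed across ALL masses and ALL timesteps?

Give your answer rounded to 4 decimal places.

Step 0: x=[4.0000 4.0000 10.0000 10.0000] v=[-1.0000 0.0000 0.0000 0.0000]
Step 1: x=[3.3200 4.9600 9.0400 10.4800] v=[-3.4000 4.8000 -4.8000 2.4000]
Step 2: x=[2.4224 6.3104 7.6576 11.2096] v=[-4.4880 6.7520 -6.9120 3.6480]
Step 3: x=[1.6669 7.2543 6.6280 11.8509] v=[-3.7776 4.7194 -5.1482 3.2064]
Step 4: x=[1.3254 7.2040 6.5342 12.1365] v=[-1.7077 -0.2516 -0.4688 1.4281]
Step 5: x=[1.4444 6.1059 7.4440 12.0058] v=[0.5952 -5.4903 4.5489 -0.6537]
Step 6: x=[1.8293 4.4761 8.8696 11.6252] v=[1.9244 -8.1490 7.1279 -1.9031]
Max displacement = 2.4658

Answer: 2.4658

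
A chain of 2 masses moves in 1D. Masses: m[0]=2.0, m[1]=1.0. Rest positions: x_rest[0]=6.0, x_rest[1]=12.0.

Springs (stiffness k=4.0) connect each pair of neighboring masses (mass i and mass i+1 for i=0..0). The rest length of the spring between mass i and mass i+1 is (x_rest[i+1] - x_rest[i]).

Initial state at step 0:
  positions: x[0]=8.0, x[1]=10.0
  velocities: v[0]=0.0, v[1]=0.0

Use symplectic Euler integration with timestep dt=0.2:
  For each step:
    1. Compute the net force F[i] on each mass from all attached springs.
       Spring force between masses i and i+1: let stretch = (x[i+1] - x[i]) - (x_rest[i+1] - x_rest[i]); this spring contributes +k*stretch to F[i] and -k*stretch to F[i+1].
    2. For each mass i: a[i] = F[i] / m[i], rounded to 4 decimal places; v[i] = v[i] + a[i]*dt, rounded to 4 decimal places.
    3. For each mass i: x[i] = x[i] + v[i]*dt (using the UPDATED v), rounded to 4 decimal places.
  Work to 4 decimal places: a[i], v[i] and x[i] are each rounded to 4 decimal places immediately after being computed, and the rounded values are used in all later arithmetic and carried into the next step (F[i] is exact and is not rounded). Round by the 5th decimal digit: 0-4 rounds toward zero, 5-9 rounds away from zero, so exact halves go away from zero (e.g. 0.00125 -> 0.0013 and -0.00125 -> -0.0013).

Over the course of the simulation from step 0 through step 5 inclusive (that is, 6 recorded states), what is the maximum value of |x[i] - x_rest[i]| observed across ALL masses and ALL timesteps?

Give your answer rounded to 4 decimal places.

Answer: 3.1787

Derivation:
Step 0: x=[8.0000 10.0000] v=[0.0000 0.0000]
Step 1: x=[7.6800 10.6400] v=[-1.6000 3.2000]
Step 2: x=[7.1168 11.7664] v=[-2.8160 5.6320]
Step 3: x=[6.4456 13.1089] v=[-3.3562 6.7123]
Step 4: x=[5.8274 14.3452] v=[-3.0909 6.1817]
Step 5: x=[5.4106 15.1787] v=[-2.0838 4.1675]
Max displacement = 3.1787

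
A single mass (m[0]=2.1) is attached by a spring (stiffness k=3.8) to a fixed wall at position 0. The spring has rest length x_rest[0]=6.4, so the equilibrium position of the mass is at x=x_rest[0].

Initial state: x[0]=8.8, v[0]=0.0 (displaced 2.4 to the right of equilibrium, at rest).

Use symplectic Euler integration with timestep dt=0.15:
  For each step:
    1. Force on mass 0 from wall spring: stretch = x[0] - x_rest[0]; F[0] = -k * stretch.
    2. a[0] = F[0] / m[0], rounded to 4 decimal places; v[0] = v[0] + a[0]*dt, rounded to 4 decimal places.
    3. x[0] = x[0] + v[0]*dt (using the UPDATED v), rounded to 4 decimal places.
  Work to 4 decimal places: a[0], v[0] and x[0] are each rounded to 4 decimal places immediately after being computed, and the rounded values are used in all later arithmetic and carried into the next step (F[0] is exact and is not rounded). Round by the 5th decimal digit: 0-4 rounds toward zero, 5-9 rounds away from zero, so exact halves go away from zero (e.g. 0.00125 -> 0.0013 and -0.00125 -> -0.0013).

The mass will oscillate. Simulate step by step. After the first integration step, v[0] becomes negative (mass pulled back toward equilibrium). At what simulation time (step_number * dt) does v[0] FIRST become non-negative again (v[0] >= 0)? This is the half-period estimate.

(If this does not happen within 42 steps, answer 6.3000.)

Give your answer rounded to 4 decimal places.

Answer: 2.4000

Derivation:
Step 0: x=[8.8000] v=[0.0000]
Step 1: x=[8.7023] v=[-0.6514]
Step 2: x=[8.5109] v=[-1.2763]
Step 3: x=[8.2335] v=[-1.8493]
Step 4: x=[7.8815] v=[-2.3470]
Step 5: x=[7.4691] v=[-2.7491]
Step 6: x=[7.0132] v=[-3.0393]
Step 7: x=[6.5323] v=[-3.2057]
Step 8: x=[6.0461] v=[-3.2416]
Step 9: x=[5.5743] v=[-3.1455]
Step 10: x=[5.1361] v=[-2.9214]
Step 11: x=[4.7494] v=[-2.5783]
Step 12: x=[4.4299] v=[-2.1303]
Step 13: x=[4.1906] v=[-1.5956]
Step 14: x=[4.0412] v=[-0.9959]
Step 15: x=[3.9878] v=[-0.3557]
Step 16: x=[4.0327] v=[0.2990]
First v>=0 after going negative at step 16, time=2.4000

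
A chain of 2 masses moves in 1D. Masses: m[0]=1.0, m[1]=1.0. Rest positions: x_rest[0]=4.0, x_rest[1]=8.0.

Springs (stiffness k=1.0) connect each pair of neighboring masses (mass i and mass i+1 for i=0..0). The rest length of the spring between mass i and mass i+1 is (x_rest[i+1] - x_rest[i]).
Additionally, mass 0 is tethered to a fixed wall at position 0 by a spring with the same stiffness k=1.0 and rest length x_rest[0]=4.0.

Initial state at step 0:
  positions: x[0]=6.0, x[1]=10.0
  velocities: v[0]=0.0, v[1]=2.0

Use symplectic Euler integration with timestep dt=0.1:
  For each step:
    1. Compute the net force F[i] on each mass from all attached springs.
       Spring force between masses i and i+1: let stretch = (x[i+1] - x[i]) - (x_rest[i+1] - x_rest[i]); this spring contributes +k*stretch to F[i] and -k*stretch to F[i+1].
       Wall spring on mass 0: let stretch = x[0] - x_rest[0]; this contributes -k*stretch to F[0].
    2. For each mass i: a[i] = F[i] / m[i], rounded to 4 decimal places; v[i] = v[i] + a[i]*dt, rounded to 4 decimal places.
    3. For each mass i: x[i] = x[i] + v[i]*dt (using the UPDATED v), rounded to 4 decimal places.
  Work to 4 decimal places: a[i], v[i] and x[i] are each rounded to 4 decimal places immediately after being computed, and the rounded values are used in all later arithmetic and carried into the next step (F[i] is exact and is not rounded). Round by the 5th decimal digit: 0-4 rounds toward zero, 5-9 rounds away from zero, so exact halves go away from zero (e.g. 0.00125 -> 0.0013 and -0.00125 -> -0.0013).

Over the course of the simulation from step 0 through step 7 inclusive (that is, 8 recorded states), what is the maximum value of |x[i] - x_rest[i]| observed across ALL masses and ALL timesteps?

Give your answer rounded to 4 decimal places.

Step 0: x=[6.0000 10.0000] v=[0.0000 2.0000]
Step 1: x=[5.9800 10.2000] v=[-0.2000 2.0000]
Step 2: x=[5.9424 10.3978] v=[-0.3760 1.9780]
Step 3: x=[5.8899 10.5911] v=[-0.5247 1.9325]
Step 4: x=[5.8255 10.7773] v=[-0.6436 1.8624]
Step 5: x=[5.7524 10.9540] v=[-0.7310 1.7672]
Step 6: x=[5.6738 11.1187] v=[-0.7861 1.6470]
Step 7: x=[5.5929 11.2690] v=[-0.8090 1.5025]
Max displacement = 3.2690

Answer: 3.2690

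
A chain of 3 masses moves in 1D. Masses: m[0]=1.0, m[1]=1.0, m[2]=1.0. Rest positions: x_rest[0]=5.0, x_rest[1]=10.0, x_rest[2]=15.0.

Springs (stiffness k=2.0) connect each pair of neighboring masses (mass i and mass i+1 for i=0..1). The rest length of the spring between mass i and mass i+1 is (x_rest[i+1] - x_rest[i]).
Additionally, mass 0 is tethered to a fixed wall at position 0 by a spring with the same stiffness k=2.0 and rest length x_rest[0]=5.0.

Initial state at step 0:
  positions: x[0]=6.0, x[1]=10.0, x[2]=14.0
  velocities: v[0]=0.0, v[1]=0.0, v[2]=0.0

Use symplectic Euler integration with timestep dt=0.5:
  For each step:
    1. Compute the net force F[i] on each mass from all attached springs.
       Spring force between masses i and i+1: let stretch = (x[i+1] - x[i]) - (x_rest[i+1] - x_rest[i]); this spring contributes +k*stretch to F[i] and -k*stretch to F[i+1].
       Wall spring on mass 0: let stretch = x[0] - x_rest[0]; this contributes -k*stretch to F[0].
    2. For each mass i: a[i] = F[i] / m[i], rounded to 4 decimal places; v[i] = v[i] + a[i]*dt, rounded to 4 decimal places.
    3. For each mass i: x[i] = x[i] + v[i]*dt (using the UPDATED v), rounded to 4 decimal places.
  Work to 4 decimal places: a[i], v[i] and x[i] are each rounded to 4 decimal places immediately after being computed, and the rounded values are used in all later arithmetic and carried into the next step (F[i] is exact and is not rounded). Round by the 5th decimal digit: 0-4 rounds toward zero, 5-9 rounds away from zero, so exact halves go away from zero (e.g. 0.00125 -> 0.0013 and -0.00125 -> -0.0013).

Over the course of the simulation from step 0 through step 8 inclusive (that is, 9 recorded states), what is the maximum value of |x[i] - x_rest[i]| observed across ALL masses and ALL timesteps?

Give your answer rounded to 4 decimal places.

Answer: 1.1250

Derivation:
Step 0: x=[6.0000 10.0000 14.0000] v=[0.0000 0.0000 0.0000]
Step 1: x=[5.0000 10.0000 14.5000] v=[-2.0000 0.0000 1.0000]
Step 2: x=[4.0000 9.7500 15.2500] v=[-2.0000 -0.5000 1.5000]
Step 3: x=[3.8750 9.3750 15.7500] v=[-0.2500 -0.7500 1.0000]
Step 4: x=[4.5625 9.4375 15.5625] v=[1.3750 0.1250 -0.3750]
Step 5: x=[5.4063 10.1250 14.8125] v=[1.6875 1.3750 -1.5000]
Step 6: x=[5.9063 10.7969 14.2188] v=[0.9999 1.3438 -1.1875]
Step 7: x=[5.8984 10.7345 14.4141] v=[-0.0158 -0.1249 0.3906]
Step 8: x=[5.3594 10.0938 15.2696] v=[-1.0781 -1.2814 1.7110]
Max displacement = 1.1250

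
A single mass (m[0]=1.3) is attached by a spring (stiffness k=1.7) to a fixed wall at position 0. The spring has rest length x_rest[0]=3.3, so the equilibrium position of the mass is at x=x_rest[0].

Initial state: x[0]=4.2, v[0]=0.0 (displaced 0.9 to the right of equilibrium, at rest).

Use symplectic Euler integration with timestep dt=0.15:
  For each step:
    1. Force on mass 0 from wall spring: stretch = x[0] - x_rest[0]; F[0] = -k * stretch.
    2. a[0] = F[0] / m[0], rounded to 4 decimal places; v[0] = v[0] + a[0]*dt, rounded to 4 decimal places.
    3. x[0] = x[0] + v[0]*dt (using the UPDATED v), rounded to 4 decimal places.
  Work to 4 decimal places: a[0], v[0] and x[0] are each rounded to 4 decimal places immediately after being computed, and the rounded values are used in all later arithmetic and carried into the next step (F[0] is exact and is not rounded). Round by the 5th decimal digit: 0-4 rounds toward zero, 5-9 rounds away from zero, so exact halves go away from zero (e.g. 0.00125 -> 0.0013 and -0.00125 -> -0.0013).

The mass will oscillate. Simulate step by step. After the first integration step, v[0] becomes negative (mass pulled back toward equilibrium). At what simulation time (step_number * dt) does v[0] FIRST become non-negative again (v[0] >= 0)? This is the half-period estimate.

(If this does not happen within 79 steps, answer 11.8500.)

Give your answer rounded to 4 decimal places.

Step 0: x=[4.2000] v=[0.0000]
Step 1: x=[4.1735] v=[-0.1765]
Step 2: x=[4.1213] v=[-0.3478]
Step 3: x=[4.0450] v=[-0.5089]
Step 4: x=[3.9468] v=[-0.6550]
Step 5: x=[3.8295] v=[-0.7819]
Step 6: x=[3.6966] v=[-0.8858]
Step 7: x=[3.5521] v=[-0.9636]
Step 8: x=[3.4001] v=[-1.0131]
Step 9: x=[3.2452] v=[-1.0327]
Step 10: x=[3.0919] v=[-1.0219]
Step 11: x=[2.9447] v=[-0.9811]
Step 12: x=[2.8080] v=[-0.9114]
Step 13: x=[2.6858] v=[-0.8149]
Step 14: x=[2.5816] v=[-0.6944]
Step 15: x=[2.4986] v=[-0.5535]
Step 16: x=[2.4392] v=[-0.3963]
Step 17: x=[2.4051] v=[-0.2274]
Step 18: x=[2.3973] v=[-0.0519]
Step 19: x=[2.4161] v=[0.1252]
First v>=0 after going negative at step 19, time=2.8500

Answer: 2.8500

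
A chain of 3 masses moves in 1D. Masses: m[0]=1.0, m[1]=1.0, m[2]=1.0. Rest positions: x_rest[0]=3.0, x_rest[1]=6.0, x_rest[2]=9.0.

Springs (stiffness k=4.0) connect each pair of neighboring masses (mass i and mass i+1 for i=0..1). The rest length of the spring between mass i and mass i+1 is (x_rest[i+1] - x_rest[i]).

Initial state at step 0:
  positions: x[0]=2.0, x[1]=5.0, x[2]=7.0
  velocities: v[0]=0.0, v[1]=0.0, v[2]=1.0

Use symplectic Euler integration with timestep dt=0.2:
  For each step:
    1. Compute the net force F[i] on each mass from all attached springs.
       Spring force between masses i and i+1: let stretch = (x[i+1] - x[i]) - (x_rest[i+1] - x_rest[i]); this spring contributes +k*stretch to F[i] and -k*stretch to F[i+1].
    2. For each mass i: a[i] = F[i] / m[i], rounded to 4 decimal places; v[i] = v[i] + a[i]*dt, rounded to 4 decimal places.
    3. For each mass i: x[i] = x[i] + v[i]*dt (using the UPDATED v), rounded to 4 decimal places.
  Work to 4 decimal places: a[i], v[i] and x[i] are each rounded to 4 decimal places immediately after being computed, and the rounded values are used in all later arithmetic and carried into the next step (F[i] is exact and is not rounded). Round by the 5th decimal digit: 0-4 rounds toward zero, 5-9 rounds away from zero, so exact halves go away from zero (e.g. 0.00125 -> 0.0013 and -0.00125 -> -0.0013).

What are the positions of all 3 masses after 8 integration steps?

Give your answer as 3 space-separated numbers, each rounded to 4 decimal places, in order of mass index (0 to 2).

Answer: 1.5290 5.6023 8.4687

Derivation:
Step 0: x=[2.0000 5.0000 7.0000] v=[0.0000 0.0000 1.0000]
Step 1: x=[2.0000 4.8400 7.3600] v=[0.0000 -0.8000 1.8000]
Step 2: x=[1.9744 4.6288 7.7968] v=[-0.1280 -1.0560 2.1840]
Step 3: x=[1.8935 4.4998 8.2067] v=[-0.4045 -0.6451 2.0496]
Step 4: x=[1.7496 4.5469 8.5035] v=[-0.7195 0.2354 1.4841]
Step 5: x=[1.5733 4.7795 8.6473] v=[-0.8817 1.1628 0.7188]
Step 6: x=[1.4300 5.1179 8.6522] v=[-0.7167 1.6921 0.0246]
Step 7: x=[1.3967 5.4317 8.5716] v=[-0.1664 1.5692 -0.4028]
Step 8: x=[1.5290 5.6023 8.4687] v=[0.6616 0.8531 -0.5147]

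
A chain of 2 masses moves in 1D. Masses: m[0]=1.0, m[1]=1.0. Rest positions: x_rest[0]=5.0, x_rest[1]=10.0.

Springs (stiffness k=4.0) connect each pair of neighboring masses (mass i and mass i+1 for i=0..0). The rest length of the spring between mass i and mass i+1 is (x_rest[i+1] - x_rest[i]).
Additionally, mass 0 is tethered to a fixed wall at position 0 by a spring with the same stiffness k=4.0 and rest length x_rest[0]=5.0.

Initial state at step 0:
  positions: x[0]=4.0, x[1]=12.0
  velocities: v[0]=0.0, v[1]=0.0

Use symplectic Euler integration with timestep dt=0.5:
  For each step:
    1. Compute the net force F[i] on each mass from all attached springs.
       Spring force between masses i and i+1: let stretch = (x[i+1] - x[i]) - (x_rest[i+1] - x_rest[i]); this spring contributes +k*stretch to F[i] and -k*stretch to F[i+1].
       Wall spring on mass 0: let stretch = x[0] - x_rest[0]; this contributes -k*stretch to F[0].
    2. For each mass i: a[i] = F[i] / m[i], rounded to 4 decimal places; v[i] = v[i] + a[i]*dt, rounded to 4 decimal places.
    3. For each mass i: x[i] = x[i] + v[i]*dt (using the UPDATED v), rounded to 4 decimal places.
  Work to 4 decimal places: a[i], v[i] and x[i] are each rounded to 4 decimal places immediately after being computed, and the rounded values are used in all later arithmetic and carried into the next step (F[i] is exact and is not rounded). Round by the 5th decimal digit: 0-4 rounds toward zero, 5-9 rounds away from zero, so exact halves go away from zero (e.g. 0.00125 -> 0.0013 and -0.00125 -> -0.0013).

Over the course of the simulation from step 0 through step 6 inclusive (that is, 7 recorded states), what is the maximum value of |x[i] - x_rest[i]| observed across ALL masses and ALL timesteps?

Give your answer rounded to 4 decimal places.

Step 0: x=[4.0000 12.0000] v=[0.0000 0.0000]
Step 1: x=[8.0000 9.0000] v=[8.0000 -6.0000]
Step 2: x=[5.0000 10.0000] v=[-6.0000 2.0000]
Step 3: x=[2.0000 11.0000] v=[-6.0000 2.0000]
Step 4: x=[6.0000 8.0000] v=[8.0000 -6.0000]
Step 5: x=[6.0000 8.0000] v=[0.0000 0.0000]
Step 6: x=[2.0000 11.0000] v=[-8.0000 6.0000]
Max displacement = 3.0000

Answer: 3.0000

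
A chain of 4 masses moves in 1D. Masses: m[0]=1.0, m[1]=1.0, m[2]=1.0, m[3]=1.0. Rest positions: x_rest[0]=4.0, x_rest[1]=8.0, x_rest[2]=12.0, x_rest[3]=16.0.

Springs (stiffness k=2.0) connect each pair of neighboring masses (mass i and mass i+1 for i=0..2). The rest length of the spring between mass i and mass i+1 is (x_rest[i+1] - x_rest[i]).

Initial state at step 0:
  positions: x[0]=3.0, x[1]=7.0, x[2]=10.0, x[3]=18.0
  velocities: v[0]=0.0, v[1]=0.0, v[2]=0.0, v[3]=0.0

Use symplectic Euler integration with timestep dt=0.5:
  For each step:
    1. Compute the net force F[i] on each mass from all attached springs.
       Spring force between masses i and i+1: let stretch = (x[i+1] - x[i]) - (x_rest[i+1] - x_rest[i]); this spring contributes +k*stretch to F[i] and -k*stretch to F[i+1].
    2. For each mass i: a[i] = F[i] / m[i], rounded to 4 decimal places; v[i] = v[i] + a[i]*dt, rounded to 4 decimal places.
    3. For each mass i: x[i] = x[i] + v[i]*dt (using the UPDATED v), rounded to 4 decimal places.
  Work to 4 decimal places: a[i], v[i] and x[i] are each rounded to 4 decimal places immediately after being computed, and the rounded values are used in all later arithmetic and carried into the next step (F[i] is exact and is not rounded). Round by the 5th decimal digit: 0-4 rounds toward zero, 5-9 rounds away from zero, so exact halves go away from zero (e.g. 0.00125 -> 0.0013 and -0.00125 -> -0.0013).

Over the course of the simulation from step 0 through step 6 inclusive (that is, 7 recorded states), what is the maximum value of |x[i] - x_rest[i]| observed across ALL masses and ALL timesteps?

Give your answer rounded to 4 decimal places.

Answer: 2.3125

Derivation:
Step 0: x=[3.0000 7.0000 10.0000 18.0000] v=[0.0000 0.0000 0.0000 0.0000]
Step 1: x=[3.0000 6.5000 12.5000 16.0000] v=[0.0000 -1.0000 5.0000 -4.0000]
Step 2: x=[2.7500 7.2500 13.7500 14.2500] v=[-0.5000 1.5000 2.5000 -3.5000]
Step 3: x=[2.7500 9.0000 12.0000 14.2500] v=[0.0000 3.5000 -3.5000 0.0000]
Step 4: x=[3.8750 9.1250 9.8750 15.1250] v=[2.2500 0.2500 -4.2500 1.7500]
Step 5: x=[5.6250 7.0000 10.0000 15.3750] v=[3.5000 -4.2500 0.2500 0.5000]
Step 6: x=[6.0625 5.6875 11.3125 14.9375] v=[0.8750 -2.6250 2.6250 -0.8750]
Max displacement = 2.3125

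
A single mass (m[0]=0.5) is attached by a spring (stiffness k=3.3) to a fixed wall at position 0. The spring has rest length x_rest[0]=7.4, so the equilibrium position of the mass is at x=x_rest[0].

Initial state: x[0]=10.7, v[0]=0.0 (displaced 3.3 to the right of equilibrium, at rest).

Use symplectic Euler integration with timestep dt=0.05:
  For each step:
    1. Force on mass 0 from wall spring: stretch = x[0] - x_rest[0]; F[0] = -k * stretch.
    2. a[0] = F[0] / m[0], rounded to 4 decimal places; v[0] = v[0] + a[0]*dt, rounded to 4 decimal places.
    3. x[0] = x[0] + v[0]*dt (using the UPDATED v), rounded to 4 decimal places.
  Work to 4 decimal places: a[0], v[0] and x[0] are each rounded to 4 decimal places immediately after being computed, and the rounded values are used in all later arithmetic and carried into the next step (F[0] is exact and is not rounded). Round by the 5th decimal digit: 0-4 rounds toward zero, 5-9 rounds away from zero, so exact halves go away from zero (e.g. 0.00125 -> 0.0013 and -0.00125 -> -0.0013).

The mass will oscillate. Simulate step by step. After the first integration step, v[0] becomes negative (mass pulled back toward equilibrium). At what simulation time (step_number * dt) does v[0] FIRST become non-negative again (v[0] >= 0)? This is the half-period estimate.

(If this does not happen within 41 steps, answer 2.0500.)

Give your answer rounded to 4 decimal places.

Step 0: x=[10.7000] v=[0.0000]
Step 1: x=[10.6456] v=[-1.0890]
Step 2: x=[10.5376] v=[-2.1601]
Step 3: x=[10.3778] v=[-3.1955]
Step 4: x=[10.1689] v=[-4.1782]
Step 5: x=[9.9143] v=[-5.0919]
Step 6: x=[9.6182] v=[-5.9216]
Step 7: x=[9.2855] v=[-6.6536]
Step 8: x=[8.9217] v=[-7.2758]
Step 9: x=[8.5328] v=[-7.7780]
Step 10: x=[8.1252] v=[-8.1518]
Step 11: x=[7.7056] v=[-8.3911]
Step 12: x=[7.2810] v=[-8.4920]
Step 13: x=[6.8584] v=[-8.4527]
Step 14: x=[6.4447] v=[-8.2740]
Step 15: x=[6.0468] v=[-7.9588]
Step 16: x=[5.6712] v=[-7.5122]
Step 17: x=[5.3241] v=[-6.9417]
Step 18: x=[5.0113] v=[-6.2567]
Step 19: x=[4.7379] v=[-5.4684]
Step 20: x=[4.5084] v=[-4.5899]
Step 21: x=[4.3266] v=[-3.6357]
Step 22: x=[4.1955] v=[-2.6215]
Step 23: x=[4.1173] v=[-1.5640]
Step 24: x=[4.0933] v=[-0.4807]
Step 25: x=[4.1238] v=[0.6105]
First v>=0 after going negative at step 25, time=1.2500

Answer: 1.2500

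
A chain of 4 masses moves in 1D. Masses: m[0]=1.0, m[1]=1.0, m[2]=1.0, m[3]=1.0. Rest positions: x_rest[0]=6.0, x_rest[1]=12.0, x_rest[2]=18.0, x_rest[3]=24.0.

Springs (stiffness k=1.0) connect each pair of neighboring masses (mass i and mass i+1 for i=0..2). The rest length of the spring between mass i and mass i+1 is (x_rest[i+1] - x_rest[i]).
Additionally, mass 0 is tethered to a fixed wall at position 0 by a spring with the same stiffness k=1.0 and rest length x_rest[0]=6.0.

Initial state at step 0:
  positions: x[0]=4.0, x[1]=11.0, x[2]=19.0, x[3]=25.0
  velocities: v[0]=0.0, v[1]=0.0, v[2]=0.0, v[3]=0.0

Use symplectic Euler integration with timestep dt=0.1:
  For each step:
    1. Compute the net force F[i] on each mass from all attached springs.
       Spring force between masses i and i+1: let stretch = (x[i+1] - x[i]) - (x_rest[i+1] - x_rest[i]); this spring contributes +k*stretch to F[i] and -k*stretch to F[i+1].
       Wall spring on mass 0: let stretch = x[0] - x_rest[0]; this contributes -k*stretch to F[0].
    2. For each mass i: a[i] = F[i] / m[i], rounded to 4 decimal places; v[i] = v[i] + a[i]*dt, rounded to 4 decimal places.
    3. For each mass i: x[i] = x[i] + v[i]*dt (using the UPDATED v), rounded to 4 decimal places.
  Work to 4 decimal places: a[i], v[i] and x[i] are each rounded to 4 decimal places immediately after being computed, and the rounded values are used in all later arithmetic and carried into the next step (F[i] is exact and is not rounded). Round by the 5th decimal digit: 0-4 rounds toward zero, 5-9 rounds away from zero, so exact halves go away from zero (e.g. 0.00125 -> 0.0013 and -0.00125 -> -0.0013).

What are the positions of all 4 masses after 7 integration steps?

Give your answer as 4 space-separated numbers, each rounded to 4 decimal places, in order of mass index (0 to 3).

Step 0: x=[4.0000 11.0000 19.0000 25.0000] v=[0.0000 0.0000 0.0000 0.0000]
Step 1: x=[4.0300 11.0100 18.9800 25.0000] v=[0.3000 0.1000 -0.2000 0.0000]
Step 2: x=[4.0895 11.0299 18.9405 24.9998] v=[0.5950 0.1990 -0.3950 -0.0020]
Step 3: x=[4.1775 11.0595 18.8825 24.9990] v=[0.8801 0.2960 -0.5801 -0.0079]
Step 4: x=[4.2926 11.0985 18.8074 24.9970] v=[1.1506 0.3901 -0.7508 -0.0196]
Step 5: x=[4.4328 11.1465 18.7171 24.9931] v=[1.4019 0.4804 -0.9027 -0.0386]
Step 6: x=[4.5958 11.2031 18.6139 24.9865] v=[1.6300 0.5661 -1.0322 -0.0662]
Step 7: x=[4.7789 11.2678 18.5003 24.9762] v=[1.8312 0.6465 -1.1360 -0.1035]

Answer: 4.7789 11.2678 18.5003 24.9762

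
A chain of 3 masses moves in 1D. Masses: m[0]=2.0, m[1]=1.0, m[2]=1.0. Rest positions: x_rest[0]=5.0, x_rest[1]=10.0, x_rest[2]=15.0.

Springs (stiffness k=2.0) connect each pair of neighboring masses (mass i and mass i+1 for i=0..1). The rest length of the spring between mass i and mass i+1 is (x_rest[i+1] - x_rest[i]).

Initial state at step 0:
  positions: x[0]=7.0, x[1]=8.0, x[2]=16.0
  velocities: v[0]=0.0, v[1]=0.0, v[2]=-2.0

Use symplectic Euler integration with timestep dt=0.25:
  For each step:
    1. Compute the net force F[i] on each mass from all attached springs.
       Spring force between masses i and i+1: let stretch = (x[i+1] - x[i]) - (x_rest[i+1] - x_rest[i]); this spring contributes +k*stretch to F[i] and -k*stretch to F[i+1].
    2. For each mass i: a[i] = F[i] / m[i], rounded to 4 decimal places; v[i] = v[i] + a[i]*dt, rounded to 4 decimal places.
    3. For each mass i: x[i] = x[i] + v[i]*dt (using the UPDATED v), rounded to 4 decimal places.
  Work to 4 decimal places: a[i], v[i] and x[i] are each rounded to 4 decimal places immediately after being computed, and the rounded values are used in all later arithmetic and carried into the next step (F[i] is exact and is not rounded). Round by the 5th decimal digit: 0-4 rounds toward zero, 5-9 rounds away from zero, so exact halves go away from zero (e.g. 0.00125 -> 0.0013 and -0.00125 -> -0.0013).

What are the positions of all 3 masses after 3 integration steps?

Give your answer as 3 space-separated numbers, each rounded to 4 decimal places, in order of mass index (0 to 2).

Answer: 5.8247 11.6416 13.2090

Derivation:
Step 0: x=[7.0000 8.0000 16.0000] v=[0.0000 0.0000 -2.0000]
Step 1: x=[6.7500 8.8750 15.1250] v=[-1.0000 3.5000 -3.5000]
Step 2: x=[6.3203 10.2656 14.0938] v=[-1.7188 5.5625 -4.1250]
Step 3: x=[5.8247 11.6416 13.2090] v=[-1.9825 5.5040 -3.5391]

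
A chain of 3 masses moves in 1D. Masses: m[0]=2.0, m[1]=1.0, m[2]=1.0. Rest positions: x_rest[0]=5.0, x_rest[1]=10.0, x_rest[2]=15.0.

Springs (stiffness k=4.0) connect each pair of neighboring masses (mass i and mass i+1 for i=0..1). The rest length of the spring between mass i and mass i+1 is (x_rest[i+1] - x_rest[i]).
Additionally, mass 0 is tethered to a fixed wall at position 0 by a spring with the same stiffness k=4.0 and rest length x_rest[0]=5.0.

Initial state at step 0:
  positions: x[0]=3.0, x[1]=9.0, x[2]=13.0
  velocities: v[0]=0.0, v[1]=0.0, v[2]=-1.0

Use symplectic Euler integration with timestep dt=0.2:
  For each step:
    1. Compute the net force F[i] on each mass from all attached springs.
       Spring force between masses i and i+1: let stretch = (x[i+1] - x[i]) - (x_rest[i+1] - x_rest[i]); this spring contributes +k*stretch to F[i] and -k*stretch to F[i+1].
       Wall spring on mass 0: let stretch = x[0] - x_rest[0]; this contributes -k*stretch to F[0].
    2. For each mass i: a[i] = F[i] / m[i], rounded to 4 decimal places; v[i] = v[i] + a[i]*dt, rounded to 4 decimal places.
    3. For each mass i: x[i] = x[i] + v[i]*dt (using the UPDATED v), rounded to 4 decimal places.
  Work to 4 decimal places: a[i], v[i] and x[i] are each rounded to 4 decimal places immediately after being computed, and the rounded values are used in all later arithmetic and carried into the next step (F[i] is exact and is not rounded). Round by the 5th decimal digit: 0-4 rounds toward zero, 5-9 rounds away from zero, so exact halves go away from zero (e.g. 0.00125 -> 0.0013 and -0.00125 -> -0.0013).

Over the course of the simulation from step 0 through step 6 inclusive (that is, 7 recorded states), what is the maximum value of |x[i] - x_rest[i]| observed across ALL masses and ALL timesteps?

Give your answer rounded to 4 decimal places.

Step 0: x=[3.0000 9.0000 13.0000] v=[0.0000 0.0000 -1.0000]
Step 1: x=[3.2400 8.6800 12.9600] v=[1.2000 -1.6000 -0.2000]
Step 2: x=[3.6560 8.1744 13.0352] v=[2.0800 -2.5280 0.3760]
Step 3: x=[4.1410 7.7236 13.1327] v=[2.4250 -2.2541 0.4874]
Step 4: x=[4.5813 7.5650 13.1647] v=[2.2016 -0.7929 0.1601]
Step 5: x=[4.8938 7.8250 13.1008] v=[1.5626 1.2999 -0.3197]
Step 6: x=[5.0493 8.4601 12.9927] v=[0.7776 3.1756 -0.5403]
Max displacement = 2.4350

Answer: 2.4350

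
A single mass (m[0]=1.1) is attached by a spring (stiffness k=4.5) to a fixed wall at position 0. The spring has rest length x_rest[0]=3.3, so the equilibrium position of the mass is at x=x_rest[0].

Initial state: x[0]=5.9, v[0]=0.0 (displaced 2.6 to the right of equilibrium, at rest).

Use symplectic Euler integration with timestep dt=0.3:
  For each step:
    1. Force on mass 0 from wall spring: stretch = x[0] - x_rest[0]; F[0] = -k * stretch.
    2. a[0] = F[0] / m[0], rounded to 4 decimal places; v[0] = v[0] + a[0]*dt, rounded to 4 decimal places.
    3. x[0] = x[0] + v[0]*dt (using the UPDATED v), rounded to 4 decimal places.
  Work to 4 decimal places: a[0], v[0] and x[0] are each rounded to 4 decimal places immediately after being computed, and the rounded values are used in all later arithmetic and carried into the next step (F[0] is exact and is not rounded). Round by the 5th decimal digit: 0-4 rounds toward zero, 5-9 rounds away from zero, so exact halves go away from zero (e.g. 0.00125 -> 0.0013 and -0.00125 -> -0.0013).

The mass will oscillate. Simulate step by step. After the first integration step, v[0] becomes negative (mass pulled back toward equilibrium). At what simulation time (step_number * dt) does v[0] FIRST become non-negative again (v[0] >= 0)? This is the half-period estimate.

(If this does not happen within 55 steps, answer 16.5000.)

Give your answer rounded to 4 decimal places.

Step 0: x=[5.9000] v=[0.0000]
Step 1: x=[4.9427] v=[-3.1909]
Step 2: x=[3.3806] v=[-5.2069]
Step 3: x=[1.7889] v=[-5.3058]
Step 4: x=[0.7535] v=[-3.4513]
Step 5: x=[0.6557] v=[-0.3261]
Step 6: x=[1.5315] v=[2.9192]
First v>=0 after going negative at step 6, time=1.8000

Answer: 1.8000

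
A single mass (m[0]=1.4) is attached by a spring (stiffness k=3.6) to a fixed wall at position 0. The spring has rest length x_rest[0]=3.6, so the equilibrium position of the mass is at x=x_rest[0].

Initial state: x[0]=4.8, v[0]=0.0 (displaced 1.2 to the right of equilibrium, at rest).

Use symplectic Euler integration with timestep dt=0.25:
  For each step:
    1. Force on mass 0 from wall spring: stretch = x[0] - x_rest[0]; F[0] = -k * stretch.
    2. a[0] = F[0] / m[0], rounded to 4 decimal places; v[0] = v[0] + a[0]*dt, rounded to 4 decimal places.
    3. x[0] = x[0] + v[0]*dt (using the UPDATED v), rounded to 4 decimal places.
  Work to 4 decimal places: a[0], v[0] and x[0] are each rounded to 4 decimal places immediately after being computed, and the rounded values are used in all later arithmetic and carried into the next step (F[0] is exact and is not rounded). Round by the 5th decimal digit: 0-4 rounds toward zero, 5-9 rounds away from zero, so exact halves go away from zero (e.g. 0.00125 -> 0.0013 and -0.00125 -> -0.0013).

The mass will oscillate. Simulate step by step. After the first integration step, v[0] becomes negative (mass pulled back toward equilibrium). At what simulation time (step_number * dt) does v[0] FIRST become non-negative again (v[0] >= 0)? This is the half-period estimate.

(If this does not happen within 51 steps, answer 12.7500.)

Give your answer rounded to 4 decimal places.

Answer: 2.0000

Derivation:
Step 0: x=[4.8000] v=[0.0000]
Step 1: x=[4.6072] v=[-0.7714]
Step 2: x=[4.2525] v=[-1.4189]
Step 3: x=[3.7929] v=[-1.8384]
Step 4: x=[3.3023] v=[-1.9624]
Step 5: x=[2.8596] v=[-1.7710]
Step 6: x=[2.5359] v=[-1.2950]
Step 7: x=[2.3832] v=[-0.6109]
Step 8: x=[2.4260] v=[0.1713]
First v>=0 after going negative at step 8, time=2.0000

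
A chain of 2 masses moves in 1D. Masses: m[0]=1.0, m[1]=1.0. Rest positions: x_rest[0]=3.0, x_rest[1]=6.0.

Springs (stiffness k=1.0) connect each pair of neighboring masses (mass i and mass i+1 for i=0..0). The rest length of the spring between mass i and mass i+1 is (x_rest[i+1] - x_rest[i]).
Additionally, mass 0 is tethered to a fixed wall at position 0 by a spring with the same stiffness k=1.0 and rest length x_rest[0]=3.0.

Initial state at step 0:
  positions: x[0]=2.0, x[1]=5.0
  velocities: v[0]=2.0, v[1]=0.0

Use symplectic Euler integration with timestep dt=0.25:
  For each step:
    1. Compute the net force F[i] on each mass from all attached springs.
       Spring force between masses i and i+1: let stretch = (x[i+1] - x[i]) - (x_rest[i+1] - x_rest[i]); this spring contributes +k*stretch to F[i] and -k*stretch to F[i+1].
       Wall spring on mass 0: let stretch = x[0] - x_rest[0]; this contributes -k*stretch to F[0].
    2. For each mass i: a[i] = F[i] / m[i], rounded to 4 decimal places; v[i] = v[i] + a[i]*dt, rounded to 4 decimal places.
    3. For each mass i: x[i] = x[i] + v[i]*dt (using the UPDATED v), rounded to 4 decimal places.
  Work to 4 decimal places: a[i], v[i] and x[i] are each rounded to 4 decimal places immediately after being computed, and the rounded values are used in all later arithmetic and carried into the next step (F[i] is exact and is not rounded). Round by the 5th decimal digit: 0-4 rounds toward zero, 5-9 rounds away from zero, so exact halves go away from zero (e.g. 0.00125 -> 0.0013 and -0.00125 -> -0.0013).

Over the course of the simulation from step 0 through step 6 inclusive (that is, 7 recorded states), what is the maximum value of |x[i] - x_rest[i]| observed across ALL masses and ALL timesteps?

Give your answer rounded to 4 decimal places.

Answer: 1.1646

Derivation:
Step 0: x=[2.0000 5.0000] v=[2.0000 0.0000]
Step 1: x=[2.5625 5.0000] v=[2.2500 0.0000]
Step 2: x=[3.1172 5.0352] v=[2.2188 0.1406]
Step 3: x=[3.5970 5.1380] v=[1.9190 0.4111]
Step 4: x=[3.9483 5.3320] v=[1.4050 0.7759]
Step 5: x=[4.1393 5.6270] v=[0.7639 1.1800]
Step 6: x=[4.1646 6.0165] v=[0.1010 1.5581]
Max displacement = 1.1646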